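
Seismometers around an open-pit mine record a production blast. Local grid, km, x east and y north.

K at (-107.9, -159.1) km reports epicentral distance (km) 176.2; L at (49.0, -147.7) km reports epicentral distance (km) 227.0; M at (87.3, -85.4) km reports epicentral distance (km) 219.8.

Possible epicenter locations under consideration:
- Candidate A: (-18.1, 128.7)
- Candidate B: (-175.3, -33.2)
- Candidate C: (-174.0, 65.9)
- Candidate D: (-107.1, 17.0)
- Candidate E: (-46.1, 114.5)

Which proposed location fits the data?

For each candidate, compare |candidate − station| to the reported distance:
Candidate A: residuals K 125.3, L 57.4, M 18.8 → max 125.3 km
Candidate B: residuals K 33.4, L 24.8, M 47.9 → max 47.9 km
Candidate C: residuals K 58.3, L 81.8, M 82.1 → max 82.1 km
Candidate D: residuals K 0.1, L 0.1, M 0.1 → max 0.1 km
Candidate E: residuals K 104.3, L 51.9, M 20.5 → max 104.3 km
Only Candidate D has all residuals ≈ 0.

Candidate D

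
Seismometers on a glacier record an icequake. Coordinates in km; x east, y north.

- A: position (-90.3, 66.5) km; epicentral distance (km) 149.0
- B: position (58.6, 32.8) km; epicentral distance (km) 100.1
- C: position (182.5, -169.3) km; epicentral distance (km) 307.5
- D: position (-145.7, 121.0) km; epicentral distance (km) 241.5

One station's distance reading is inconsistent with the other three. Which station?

Solve using three stations at a time. Using B, C, D (subtract circle equations pairwise → linear system) gives (x, y) ≈ (95.7, 125.7).
Distances from that point to each station vs reported:
  A: calculated 195.2 vs reported 149.0 → residual 46.2 km
  B: calculated 100.0 vs reported 100.1 → residual 0.1 km
  C: calculated 307.5 vs reported 307.5 → residual 0.0 km
  D: calculated 241.5 vs reported 241.5 → residual 0.0 km
B, C, D are mutually consistent (residuals ≈ 0); A is off by 46.2 km.

A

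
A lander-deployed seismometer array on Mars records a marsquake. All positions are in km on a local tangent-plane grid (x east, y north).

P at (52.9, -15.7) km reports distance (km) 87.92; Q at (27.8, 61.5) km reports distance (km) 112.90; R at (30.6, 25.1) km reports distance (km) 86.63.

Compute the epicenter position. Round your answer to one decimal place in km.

(-33.2, -33.5)

Circle about each station: (x − 52.9)² + (y + 15.7)² = 87.92²; (x − 27.8)² + (y − 61.5)² = 112.90²; (x − 30.6)² + (y − 25.1)² = 86.63².
Subtracting the P equation from the Q and R equations removes the quadratic terms:
-50.2 x + 154.4 y = -3506.29
-44.6 x + 81.6 y = -1253.36
Solving the 2×2 system: x ≈ -33.2, y ≈ -33.5 km.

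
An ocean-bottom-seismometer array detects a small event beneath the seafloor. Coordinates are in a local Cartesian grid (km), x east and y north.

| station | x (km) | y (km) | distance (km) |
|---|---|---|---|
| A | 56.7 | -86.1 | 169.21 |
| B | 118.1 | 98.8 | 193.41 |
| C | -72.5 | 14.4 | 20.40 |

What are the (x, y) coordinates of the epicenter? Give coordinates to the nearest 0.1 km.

x ≈ -63.7 km, y ≈ 32.8 km

Circle about each station: (x − 56.7)² + (y + 86.1)² = 169.21²; (x − 118.1)² + (y − 98.8)² = 193.41²; (x + 72.5)² + (y − 14.4)² = 20.40².
Subtracting the A equation from the B and C equations removes the quadratic terms:
122.8 x + 369.8 y = 4305.55
-258.4 x + 201.0 y = 23051.37
Solving the 2×2 system: x ≈ -63.7, y ≈ 32.8 km.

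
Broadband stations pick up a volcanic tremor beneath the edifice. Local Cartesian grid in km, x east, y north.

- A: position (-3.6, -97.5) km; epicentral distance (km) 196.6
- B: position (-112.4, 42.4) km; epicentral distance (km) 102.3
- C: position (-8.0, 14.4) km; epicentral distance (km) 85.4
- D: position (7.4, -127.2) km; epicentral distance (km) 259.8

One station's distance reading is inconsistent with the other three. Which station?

D

Solve using three stations at a time. Using A, B, C (subtract circle equations pairwise → linear system) gives (x, y) ≈ (-26.4, 97.8).
Distances from that point to each station vs reported:
  A: calculated 196.6 vs reported 196.6 → residual 0.0 km
  B: calculated 102.3 vs reported 102.3 → residual 0.0 km
  C: calculated 85.4 vs reported 85.4 → residual 0.0 km
  D: calculated 227.5 vs reported 259.8 → residual 32.3 km
A, B, C are mutually consistent (residuals ≈ 0); D is off by 32.3 km.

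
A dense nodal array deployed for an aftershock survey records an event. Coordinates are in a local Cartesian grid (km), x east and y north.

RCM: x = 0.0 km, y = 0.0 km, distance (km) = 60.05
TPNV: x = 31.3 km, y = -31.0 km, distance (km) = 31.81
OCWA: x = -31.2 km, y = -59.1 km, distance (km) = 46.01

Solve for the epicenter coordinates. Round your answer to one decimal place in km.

14.8 km east, -58.2 km north

Circle about each station: x² + y² = 60.05²; (x − 31.3)² + (y + 31.0)² = 31.81²; (x + 31.2)² + (y + 59.1)² = 46.01².
Subtracting pairs of circle equations eliminates x²+y² and gives linear equations (the radical axes):
62.6 x − 62.0 y = 4534.82
-62.4 x − 118.2 y = 5955.33
Solving the 2×2 system: x ≈ 14.8, y ≈ -58.2 km.
Check against RCM (with the unrounded x, y): √(x²+y²) = 60.05 ≈ 60.05 km. ✓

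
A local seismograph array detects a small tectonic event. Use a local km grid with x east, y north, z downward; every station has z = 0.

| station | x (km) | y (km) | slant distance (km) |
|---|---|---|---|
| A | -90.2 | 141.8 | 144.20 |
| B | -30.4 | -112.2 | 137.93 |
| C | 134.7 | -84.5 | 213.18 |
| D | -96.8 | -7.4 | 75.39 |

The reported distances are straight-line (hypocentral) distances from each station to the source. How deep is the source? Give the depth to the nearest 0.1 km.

z ≈ 52.0 km

Each station gives a sphere (x−x_i)² + (y−y_i)² + z² = d_i² (stations at z=0).
Subtracting the A sphere from B and C: z² cancels, leaving linear equations in x and y:
119.6 x − 508.0 y = -12961.32
449.8 x − 452.6 y = -27611.01
Solving: x ≈ -46.798, y ≈ 14.497 km (keep extra digits for the depth step; rounded: -46.8, 14.5).
Then from the A sphere: z² = 144.20² − (x + 90.2)² − (y − 141.8)² with x = -46.798, y = 14.497, so z ≈ 51.999 ≈ 52.0 km.
Check against D (with the unrounded solution): distance 75.39 ≈ 75.39 km. ✓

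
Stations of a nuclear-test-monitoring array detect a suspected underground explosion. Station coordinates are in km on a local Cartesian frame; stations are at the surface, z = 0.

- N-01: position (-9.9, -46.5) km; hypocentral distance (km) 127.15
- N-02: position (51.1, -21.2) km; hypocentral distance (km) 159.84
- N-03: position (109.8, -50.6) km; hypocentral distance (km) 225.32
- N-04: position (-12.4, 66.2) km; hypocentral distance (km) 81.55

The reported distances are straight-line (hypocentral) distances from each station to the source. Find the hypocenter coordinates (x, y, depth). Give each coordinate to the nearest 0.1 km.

Each station gives a sphere (x−x_i)² + (y−y_i)² + z² = d_i² (stations at z=0).
Subtracting the N-01 sphere from N-02 and N-03: z² cancels, leaving linear equations in x and y:
122.0 x + 50.6 y = -8581.31
239.4 x − 8.2 y = -22245.84
Solving: x ≈ -91.200, y ≈ 50.299 km (keep extra digits for the depth step; rounded: -91.2, 50.3).
Then from the N-01 sphere: z² = 127.15² − (x + 9.9)² − (y + 46.5)² with x = -91.200, y = 50.299, so z ≈ 13.689 ≈ 13.7 km.
Check against N-04 (with the unrounded solution): distance 81.55 ≈ 81.55 km. ✓

(-91.2, 50.3, 13.7)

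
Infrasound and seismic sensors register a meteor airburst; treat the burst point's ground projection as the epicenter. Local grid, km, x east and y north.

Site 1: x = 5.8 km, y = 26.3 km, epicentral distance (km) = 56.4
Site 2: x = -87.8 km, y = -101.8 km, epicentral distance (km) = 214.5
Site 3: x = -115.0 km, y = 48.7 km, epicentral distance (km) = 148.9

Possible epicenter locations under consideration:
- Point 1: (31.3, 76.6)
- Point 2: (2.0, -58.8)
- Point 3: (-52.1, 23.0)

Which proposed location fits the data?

Point 1

For each candidate, compare |candidate − station| to the reported distance:
Point 1: residuals Site 1 0.0, Site 2 0.0, Site 3 0.0 → max 0.0 km
Point 2: residuals Site 1 28.8, Site 2 114.9, Site 3 10.0 → max 114.9 km
Point 3: residuals Site 1 1.6, Site 2 84.7, Site 3 81.0 → max 84.7 km
Only Point 1 has all residuals ≈ 0.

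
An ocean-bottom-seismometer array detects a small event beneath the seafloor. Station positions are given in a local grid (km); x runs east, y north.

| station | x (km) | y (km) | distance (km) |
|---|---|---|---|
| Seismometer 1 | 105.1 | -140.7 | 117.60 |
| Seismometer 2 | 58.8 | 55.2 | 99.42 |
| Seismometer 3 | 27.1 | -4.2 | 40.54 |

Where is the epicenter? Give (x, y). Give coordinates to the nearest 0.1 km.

Circle about each station: (x − 105.1)² + (y + 140.7)² = 117.60²; (x − 58.8)² + (y − 55.2)² = 99.42²; (x − 27.1)² + (y + 4.2)² = 40.54².
Subtracting pairs of circle equations eliminates x²+y² and gives linear equations (the radical axes):
-92.6 x + 391.8 y = -20392.60
-156.0 x + 273.0 y = -17904.18
Solving the 2×2 system: x ≈ 40.4, y ≈ -42.5 km.
Check against Seismometer 1 (with the unrounded x, y): √((x − 105.1)²+(y + 140.7)²) = 117.60 ≈ 117.60 km. ✓

x ≈ 40.4 km, y ≈ -42.5 km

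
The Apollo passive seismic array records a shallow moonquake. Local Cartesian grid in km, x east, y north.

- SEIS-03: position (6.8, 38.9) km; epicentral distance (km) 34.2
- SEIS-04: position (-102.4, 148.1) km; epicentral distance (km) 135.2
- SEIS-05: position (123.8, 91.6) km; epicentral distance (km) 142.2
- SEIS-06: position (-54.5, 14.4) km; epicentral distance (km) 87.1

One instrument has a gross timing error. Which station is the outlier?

SEIS-05

Solve using three stations at a time. Using SEIS-03, SEIS-04, SEIS-06 (subtract circle equations pairwise → linear system) gives (x, y) ≈ (10.0, 72.9).
Distances from that point to each station vs reported:
  SEIS-03: calculated 34.2 vs reported 34.2 → residual 0.0 km
  SEIS-04: calculated 135.2 vs reported 135.2 → residual 0.0 km
  SEIS-05: calculated 115.3 vs reported 142.2 → residual 26.9 km
  SEIS-06: calculated 87.1 vs reported 87.1 → residual 0.0 km
SEIS-03, SEIS-04, SEIS-06 are mutually consistent (residuals ≈ 0); SEIS-05 is off by 26.9 km.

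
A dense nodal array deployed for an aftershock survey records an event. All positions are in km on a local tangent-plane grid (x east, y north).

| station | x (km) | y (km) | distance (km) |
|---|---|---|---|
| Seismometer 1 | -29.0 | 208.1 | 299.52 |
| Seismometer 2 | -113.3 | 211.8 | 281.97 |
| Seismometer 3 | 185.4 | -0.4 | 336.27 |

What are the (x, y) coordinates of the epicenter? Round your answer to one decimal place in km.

x ≈ -143.9 km, y ≈ -68.5 km

Circle about each station: (x + 29.0)² + (y − 208.1)² = 299.52²; (x + 113.3)² + (y − 211.8)² = 281.97²; (x − 185.4)² + (y + 0.4)² = 336.27².
Subtracting the Seismometer 1 equation from the Seismometer 2 and Seismometer 3 equations removes the quadratic terms:
-168.6 x + 7.4 y = 23754.67
428.8 x − 417.0 y = -33138.57
Solving the 2×2 system: x ≈ -143.9, y ≈ -68.5 km.
Check against Seismometer 1 (with the unrounded x, y): √((x + 29.0)²+(y − 208.1)²) = 299.52 ≈ 299.52 km. ✓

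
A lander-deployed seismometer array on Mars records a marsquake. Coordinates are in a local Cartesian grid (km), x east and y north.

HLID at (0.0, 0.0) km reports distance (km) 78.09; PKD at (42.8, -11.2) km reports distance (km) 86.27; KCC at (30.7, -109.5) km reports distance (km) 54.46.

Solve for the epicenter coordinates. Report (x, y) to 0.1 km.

(-13.0, -77.0)

Circle about each station: x² + y² = 78.09²; (x − 42.8)² + (y + 11.2)² = 86.27²; (x − 30.7)² + (y + 109.5)² = 54.46².
Subtracting the HLID equation from the PKD and KCC equations removes the quadratic terms:
85.6 x − 22.4 y = 612.82
61.4 x − 219.0 y = 16064.90
Solving the 2×2 system: x ≈ -13.0, y ≈ -77.0 km.
Check against HLID (with the unrounded x, y): √(x²+y²) = 78.09 ≈ 78.09 km. ✓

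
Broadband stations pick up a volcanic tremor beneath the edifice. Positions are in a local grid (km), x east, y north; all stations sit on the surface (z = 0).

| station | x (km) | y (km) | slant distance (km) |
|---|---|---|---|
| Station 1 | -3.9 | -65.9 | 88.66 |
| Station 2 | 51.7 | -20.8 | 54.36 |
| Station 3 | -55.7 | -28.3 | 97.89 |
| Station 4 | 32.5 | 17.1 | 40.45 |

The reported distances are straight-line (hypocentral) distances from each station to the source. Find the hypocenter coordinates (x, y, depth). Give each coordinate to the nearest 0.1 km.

x ≈ 26.6 km, y ≈ 7.7 km, depth ≈ 38.9 km

Each station gives a sphere (x−x_i)² + (y−y_i)² + z² = d_i² (stations at z=0).
Subtracting the Station 1 sphere from Station 2 and Station 3: z² cancels, leaving linear equations in x and y:
111.2 x + 90.2 y = 3653.10
-103.6 x + 75.2 y = -2176.50
Solving: x ≈ 26.602, y ≈ 7.705 km (keep extra digits for the depth step; rounded: 26.6, 7.7).
Then from the Station 1 sphere: z² = 88.66² − (x + 3.9)² − (y + 65.9)² with x = 26.602, y = 7.705, so z ≈ 38.891 ≈ 38.9 km.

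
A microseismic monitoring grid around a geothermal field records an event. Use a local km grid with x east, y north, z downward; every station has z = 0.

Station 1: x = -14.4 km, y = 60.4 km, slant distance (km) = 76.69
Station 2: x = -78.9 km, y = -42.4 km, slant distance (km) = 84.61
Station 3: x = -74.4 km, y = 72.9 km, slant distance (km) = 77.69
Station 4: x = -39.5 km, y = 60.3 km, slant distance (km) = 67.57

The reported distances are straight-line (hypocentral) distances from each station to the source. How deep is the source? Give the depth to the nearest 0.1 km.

Each station gives a sphere (x−x_i)² + (y−y_i)² + z² = d_i² (stations at z=0).
Subtracting the Station 1 sphere from Station 2 and Station 3: z² cancels, leaving linear equations in x and y:
-129.0 x − 205.6 y = 2889.95
-120.0 x + 25.0 y = 6839.87
Solving: x ≈ -52.999, y ≈ 19.197 km (keep extra digits for the depth step; rounded: -53.0, 19.2).
Then from the Station 1 sphere: z² = 76.69² − (x + 14.4)² − (y − 60.4)² with x = -52.999, y = 19.197, so z ≈ 51.902 ≈ 51.9 km.

depth ≈ 51.9 km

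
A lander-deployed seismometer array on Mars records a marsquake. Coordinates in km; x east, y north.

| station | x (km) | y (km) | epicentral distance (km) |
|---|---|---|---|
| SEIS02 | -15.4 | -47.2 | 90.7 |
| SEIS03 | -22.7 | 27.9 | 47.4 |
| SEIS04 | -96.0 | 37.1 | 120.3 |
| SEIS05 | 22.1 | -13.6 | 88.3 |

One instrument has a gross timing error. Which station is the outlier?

SEIS05

Solve using three stations at a time. Using SEIS02, SEIS03, SEIS04 (subtract circle equations pairwise → linear system) gives (x, y) ≈ (24.3, 34.4).
Distances from that point to each station vs reported:
  SEIS02: calculated 90.7 vs reported 90.7 → residual 0.0 km
  SEIS03: calculated 47.4 vs reported 47.4 → residual 0.0 km
  SEIS04: calculated 120.3 vs reported 120.3 → residual 0.0 km
  SEIS05: calculated 48.0 vs reported 88.3 → residual 40.3 km
SEIS02, SEIS03, SEIS04 are mutually consistent (residuals ≈ 0); SEIS05 is off by 40.3 km.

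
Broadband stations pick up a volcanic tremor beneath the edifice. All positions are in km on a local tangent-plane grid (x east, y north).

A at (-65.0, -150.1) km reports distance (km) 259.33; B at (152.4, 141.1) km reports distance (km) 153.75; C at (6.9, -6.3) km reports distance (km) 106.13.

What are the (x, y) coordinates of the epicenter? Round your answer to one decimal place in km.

4.3 km east, 99.8 km north

Circle about each station: (x + 65.0)² + (y + 150.1)² = 259.33²; (x − 152.4)² + (y − 141.1)² = 153.75²; (x − 6.9)² + (y + 6.3)² = 106.13².
Subtracting pairs of circle equations eliminates x²+y² and gives linear equations (the radical axes):
434.8 x + 582.4 y = 59992.95
143.8 x + 287.6 y = 29320.76
Solving the 2×2 system: x ≈ 4.3, y ≈ 99.8 km.
Check against A (with the unrounded x, y): √((x + 65.0)²+(y + 150.1)²) = 259.33 ≈ 259.33 km. ✓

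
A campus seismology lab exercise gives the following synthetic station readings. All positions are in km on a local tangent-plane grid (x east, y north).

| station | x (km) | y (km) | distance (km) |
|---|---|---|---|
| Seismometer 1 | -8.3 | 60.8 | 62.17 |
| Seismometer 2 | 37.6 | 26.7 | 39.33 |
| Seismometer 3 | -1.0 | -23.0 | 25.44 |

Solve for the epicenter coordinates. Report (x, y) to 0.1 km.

Circle about each station: (x + 8.3)² + (y − 60.8)² = 62.17²; (x − 37.6)² + (y − 26.7)² = 39.33²; (x + 1.0)² + (y + 23.0)² = 25.44².
Subtracting the Seismometer 1 equation from the Seismometer 2 and Seismometer 3 equations removes the quadratic terms:
91.8 x − 68.2 y = 679.38
14.6 x − 167.6 y = -17.61
Solving the 2×2 system: x ≈ 8.0, y ≈ 0.8 km.

8.0 km east, 0.8 km north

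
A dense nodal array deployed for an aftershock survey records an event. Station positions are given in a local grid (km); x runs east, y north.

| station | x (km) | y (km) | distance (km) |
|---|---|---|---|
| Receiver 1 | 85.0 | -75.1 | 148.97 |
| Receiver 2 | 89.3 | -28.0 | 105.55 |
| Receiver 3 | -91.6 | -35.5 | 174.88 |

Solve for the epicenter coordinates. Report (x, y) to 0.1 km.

Circle about each station: (x − 85.0)² + (y + 75.1)² = 148.97²; (x − 89.3)² + (y + 28.0)² = 105.55²; (x + 91.6)² + (y + 35.5)² = 174.88².
Subtracting the Receiver 1 equation from the Receiver 2 and Receiver 3 equations removes the quadratic terms:
8.6 x + 94.2 y = 6944.74
-353.2 x + 79.2 y = -11605.15
Solving the 2×2 system: x ≈ 48.4, y ≈ 69.3 km.

x ≈ 48.4 km, y ≈ 69.3 km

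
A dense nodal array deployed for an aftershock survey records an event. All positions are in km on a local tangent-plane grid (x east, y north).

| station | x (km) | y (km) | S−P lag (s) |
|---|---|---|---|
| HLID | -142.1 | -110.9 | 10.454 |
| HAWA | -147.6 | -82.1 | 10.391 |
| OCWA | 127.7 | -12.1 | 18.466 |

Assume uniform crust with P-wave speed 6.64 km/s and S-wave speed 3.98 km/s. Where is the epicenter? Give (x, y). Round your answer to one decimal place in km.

Distance from S−P lag: d = Δt · v_P v_S / (v_P − v_S) = Δt · (6.64·3.98)/(6.64−3.98) ≈ 9.9350·Δt.
So d_HLID = 103.86, d_HAWA = 103.23, d_OCWA = 183.46 km.
Circle about each station: (x + 142.1)² + (y + 110.9)² = 103.86²; (x + 147.6)² + (y + 82.1)² = 103.23²; (x − 127.7)² + (y + 12.1)² = 183.46².
Subtracting the HLID equation from the HAWA and OCWA equations removes the quadratic terms:
-11.0 x + 57.6 y = -3834.58
539.6 x + 197.6 y = -38908.19
Solving the 2×2 system: x ≈ -44.6, y ≈ -75.1 km.

(-44.6, -75.1)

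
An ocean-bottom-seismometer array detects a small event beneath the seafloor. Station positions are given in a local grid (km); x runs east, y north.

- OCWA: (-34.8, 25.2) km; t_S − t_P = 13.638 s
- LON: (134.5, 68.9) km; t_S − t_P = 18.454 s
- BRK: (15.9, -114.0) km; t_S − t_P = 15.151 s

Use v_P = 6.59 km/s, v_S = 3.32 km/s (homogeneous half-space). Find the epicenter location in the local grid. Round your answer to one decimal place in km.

(46.0, -17.2)

Distance from S−P lag: d = Δt · v_P v_S / (v_P − v_S) = Δt · (6.59·3.32)/(6.59−3.32) ≈ 6.6908·Δt.
So d_OCWA = 91.25, d_LON = 123.47, d_BRK = 101.37 km.
Circle about each station: (x + 34.8)² + (y − 25.2)² = 91.25²; (x − 134.5)² + (y − 68.9)² = 123.47²; (x − 15.9)² + (y + 114.0)² = 101.37².
Subtracting the OCWA equation from the LON and BRK equations removes the quadratic terms:
338.6 x + 87.4 y = 14073.10
101.4 x − 278.4 y = 9453.42
Solving the 2×2 system: x ≈ 46.0, y ≈ -17.2 km.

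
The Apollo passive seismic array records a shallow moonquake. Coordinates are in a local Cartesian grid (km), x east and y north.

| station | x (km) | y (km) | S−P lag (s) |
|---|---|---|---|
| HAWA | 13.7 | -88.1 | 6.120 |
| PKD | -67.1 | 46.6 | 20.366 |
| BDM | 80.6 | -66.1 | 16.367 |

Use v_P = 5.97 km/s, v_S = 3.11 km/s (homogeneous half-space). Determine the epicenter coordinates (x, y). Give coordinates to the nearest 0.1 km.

(-24.9, -78.7)

Distance from S−P lag: d = Δt · v_P v_S / (v_P − v_S) = Δt · (5.97·3.11)/(5.97−3.11) ≈ 6.4919·Δt.
So d_HAWA = 39.73, d_PKD = 132.21, d_BDM = 106.25 km.
Circle about each station: (x − 13.7)² + (y + 88.1)² = 39.73²; (x + 67.1)² + (y − 46.6)² = 132.21²; (x − 80.6)² + (y + 66.1)² = 106.25².
Subtracting pairs of circle equations eliminates x²+y² and gives linear equations (the radical axes):
-161.6 x + 269.4 y = -17176.34
133.8 x + 44.0 y = -6794.32
Solving the 2×2 system: x ≈ -24.9, y ≈ -78.7 km.
Check against HAWA (with the unrounded x, y): √((x − 13.7)²+(y + 88.1)²) = 39.73 ≈ 39.73 km. ✓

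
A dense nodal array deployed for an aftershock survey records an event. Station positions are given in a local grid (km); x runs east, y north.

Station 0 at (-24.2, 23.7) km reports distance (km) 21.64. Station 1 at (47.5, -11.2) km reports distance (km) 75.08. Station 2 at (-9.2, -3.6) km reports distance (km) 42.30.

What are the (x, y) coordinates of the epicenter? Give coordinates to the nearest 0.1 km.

(-8.6, 38.7)

Circle about each station: (x + 24.2)² + (y − 23.7)² = 21.64²; (x − 47.5)² + (y + 11.2)² = 75.08²; (x + 9.2)² + (y + 3.6)² = 42.30².
Subtracting the Station 0 equation from the Station 1 and Station 2 equations removes the quadratic terms:
143.4 x − 69.8 y = -3934.36
30.0 x − 54.6 y = -2370.73
Solving the 2×2 system: x ≈ -8.6, y ≈ 38.7 km.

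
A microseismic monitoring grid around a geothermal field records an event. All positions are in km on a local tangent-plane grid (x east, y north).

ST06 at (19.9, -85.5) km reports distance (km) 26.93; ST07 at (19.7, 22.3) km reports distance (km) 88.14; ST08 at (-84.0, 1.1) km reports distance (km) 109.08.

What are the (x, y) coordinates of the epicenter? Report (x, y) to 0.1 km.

(3.3, -64.3)

Circle about each station: (x − 19.9)² + (y + 85.5)² = 26.93²; (x − 19.7)² + (y − 22.3)² = 88.14²; (x + 84.0)² + (y − 1.1)² = 109.08².
Subtracting pairs of circle equations eliminates x²+y² and gives linear equations (the radical axes):
-0.4 x + 215.6 y = -13864.31
-207.8 x + 173.2 y = -11822.27
Solving the 2×2 system: x ≈ 3.3, y ≈ -64.3 km.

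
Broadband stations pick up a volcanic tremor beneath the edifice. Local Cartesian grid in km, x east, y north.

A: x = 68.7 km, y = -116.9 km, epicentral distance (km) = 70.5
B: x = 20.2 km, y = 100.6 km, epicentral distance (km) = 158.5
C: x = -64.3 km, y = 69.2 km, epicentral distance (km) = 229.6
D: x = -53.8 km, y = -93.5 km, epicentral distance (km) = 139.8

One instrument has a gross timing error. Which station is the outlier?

C

Solve using three stations at a time. Using A, B, D (subtract circle equations pairwise → linear system) gives (x, y) ≈ (78.1, -47.0).
Distances from that point to each station vs reported:
  A: calculated 70.5 vs reported 70.5 → residual 0.0 km
  B: calculated 158.5 vs reported 158.5 → residual 0.0 km
  C: calculated 183.7 vs reported 229.6 → residual 45.9 km
  D: calculated 139.8 vs reported 139.8 → residual 0.0 km
A, B, D are mutually consistent (residuals ≈ 0); C is off by 45.9 km.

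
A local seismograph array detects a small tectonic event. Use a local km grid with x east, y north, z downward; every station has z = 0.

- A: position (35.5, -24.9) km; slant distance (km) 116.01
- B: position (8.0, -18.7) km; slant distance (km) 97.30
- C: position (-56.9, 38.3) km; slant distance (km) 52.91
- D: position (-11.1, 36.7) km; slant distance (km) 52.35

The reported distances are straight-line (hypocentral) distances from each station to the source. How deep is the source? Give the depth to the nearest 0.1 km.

42.2 km

Each station gives a sphere (x−x_i)² + (y−y_i)² + z² = d_i² (stations at z=0).
Subtracting the A sphere from B and C: z² cancels, leaving linear equations in x and y:
-55.0 x + 12.4 y = 2524.46
-184.8 x + 126.4 y = 13483.09
Solving: x ≈ -32.594, y ≈ 59.017 km (keep extra digits for the depth step; rounded: -32.6, 59.0).
Then from the A sphere: z² = 116.01² − (x − 35.5)² − (y + 24.9)² with x = -32.594, y = 59.017, so z ≈ 42.184 ≈ 42.2 km.
Check against D (with the unrounded solution): distance 52.34 ≈ 52.35 km. ✓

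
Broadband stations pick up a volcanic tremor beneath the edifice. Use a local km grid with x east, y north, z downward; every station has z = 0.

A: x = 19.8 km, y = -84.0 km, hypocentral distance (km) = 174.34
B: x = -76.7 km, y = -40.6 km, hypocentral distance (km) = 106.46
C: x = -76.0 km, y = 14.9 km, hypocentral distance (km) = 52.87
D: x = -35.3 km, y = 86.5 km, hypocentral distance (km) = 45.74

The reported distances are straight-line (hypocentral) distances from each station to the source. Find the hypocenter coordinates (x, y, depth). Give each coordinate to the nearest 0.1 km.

x ≈ -70.4 km, y ≈ 64.0 km, depth ≈ 18.8 km

Each station gives a sphere (x−x_i)² + (y−y_i)² + z² = d_i² (stations at z=0).
Subtracting the A sphere from B and C: z² cancels, leaving linear equations in x and y:
-193.0 x + 86.8 y = 19143.91
-191.6 x + 197.8 y = 26149.17
Solving: x ≈ -70.409, y ≈ 63.998 km (keep extra digits for the depth step; rounded: -70.4, 64.0).
Then from the A sphere: z² = 174.34² − (x − 19.8)² − (y + 84.0)² with x = -70.409, y = 63.998, so z ≈ 18.798 ≈ 18.8 km.
Check against D (with the unrounded solution): distance 45.74 ≈ 45.74 km. ✓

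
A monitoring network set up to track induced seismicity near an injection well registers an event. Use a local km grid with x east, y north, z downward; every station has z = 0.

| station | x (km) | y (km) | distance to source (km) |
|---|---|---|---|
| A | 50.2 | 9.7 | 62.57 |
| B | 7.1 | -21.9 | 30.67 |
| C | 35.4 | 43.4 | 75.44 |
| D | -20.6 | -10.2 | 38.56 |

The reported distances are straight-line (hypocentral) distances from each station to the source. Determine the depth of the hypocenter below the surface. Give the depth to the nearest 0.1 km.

Each station gives a sphere (x−x_i)² + (y−y_i)² + z² = d_i² (stations at z=0).
Subtracting the A sphere from B and C: z² cancels, leaving linear equations in x and y:
-86.2 x − 63.2 y = 890.25
-29.6 x + 67.4 y = -1253.60
Solving: x ≈ 2.503, y ≈ -17.500 km (keep extra digits for the depth step; rounded: 2.5, -17.5).
Then from the A sphere: z² = 62.57² − (x − 50.2)² − (y − 9.7)² with x = 2.503, y = -17.500, so z ≈ 30.003 ≈ 30.0 km.

z ≈ 30.0 km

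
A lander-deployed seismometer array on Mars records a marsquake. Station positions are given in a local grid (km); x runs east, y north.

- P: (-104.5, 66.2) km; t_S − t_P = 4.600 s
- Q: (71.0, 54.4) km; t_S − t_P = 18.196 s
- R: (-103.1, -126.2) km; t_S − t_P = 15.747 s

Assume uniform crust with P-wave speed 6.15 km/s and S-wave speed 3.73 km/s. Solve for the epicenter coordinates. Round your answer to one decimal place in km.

(-98.6, 23.0)

Distance from S−P lag: d = Δt · v_P v_S / (v_P − v_S) = Δt · (6.15·3.73)/(6.15−3.73) ≈ 9.4791·Δt.
So d_P = 43.60, d_Q = 172.48, d_R = 149.27 km.
Circle about each station: (x + 104.5)² + (y − 66.2)² = 43.60²; (x − 71.0)² + (y − 54.4)² = 172.48²; (x + 103.1)² + (y + 126.2)² = 149.27².
Subtracting pairs of circle equations eliminates x²+y² and gives linear equations (the radical axes):
351.0 x − 23.6 y = -35150.72
2.8 x − 384.8 y = -9127.21
Solving the 2×2 system: x ≈ -98.6, y ≈ 23.0 km.
Check against P (with the unrounded x, y): √((x + 104.5)²+(y − 66.2)²) = 43.60 ≈ 43.60 km. ✓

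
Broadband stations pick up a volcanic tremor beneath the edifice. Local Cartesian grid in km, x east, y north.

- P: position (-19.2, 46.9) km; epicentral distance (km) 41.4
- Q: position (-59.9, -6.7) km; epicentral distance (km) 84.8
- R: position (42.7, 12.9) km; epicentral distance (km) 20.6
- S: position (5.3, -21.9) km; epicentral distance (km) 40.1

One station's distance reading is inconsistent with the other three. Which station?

P

Solve using three stations at a time. Using Q, R, S (subtract circle equations pairwise → linear system) gives (x, y) ≈ (22.2, 14.4).
Distances from that point to each station vs reported:
  P: calculated 52.6 vs reported 41.4 → residual 11.2 km
  Q: calculated 84.8 vs reported 84.8 → residual 0.0 km
  R: calculated 20.5 vs reported 20.6 → residual 0.1 km
  S: calculated 40.1 vs reported 40.1 → residual 0.0 km
Q, R, S are mutually consistent (residuals ≈ 0); P is off by 11.2 km.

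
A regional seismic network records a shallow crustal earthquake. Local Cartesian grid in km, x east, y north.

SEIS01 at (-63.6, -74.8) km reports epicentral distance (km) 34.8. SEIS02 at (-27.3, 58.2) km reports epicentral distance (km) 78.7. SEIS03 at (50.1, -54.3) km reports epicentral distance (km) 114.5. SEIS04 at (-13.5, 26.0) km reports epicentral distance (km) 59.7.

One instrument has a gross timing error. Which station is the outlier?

SEIS01

Solve using three stations at a time. Using SEIS02, SEIS03, SEIS04 (subtract circle equations pairwise → linear system) gives (x, y) ≈ (-57.2, -14.5).
Distances from that point to each station vs reported:
  SEIS01: calculated 60.6 vs reported 34.8 → residual 25.8 km
  SEIS02: calculated 78.6 vs reported 78.7 → residual 0.1 km
  SEIS03: calculated 114.4 vs reported 114.5 → residual 0.1 km
  SEIS04: calculated 59.6 vs reported 59.7 → residual 0.1 km
SEIS02, SEIS03, SEIS04 are mutually consistent (residuals ≈ 0); SEIS01 is off by 25.8 km.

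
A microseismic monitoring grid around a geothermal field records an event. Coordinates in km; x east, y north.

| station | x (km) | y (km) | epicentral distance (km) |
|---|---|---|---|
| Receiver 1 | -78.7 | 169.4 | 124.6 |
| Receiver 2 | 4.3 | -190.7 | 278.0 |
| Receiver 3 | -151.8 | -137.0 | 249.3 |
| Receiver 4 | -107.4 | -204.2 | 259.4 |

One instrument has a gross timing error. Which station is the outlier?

Receiver 3

Solve using three stations at a time. Using Receiver 1, Receiver 2, Receiver 4 (subtract circle equations pairwise → linear system) gives (x, y) ≈ (-126.7, 54.5).
Distances from that point to each station vs reported:
  Receiver 1: calculated 124.6 vs reported 124.6 → residual 0.0 km
  Receiver 2: calculated 278.0 vs reported 278.0 → residual 0.0 km
  Receiver 3: calculated 193.1 vs reported 249.3 → residual 56.2 km
  Receiver 4: calculated 259.4 vs reported 259.4 → residual 0.0 km
Receiver 1, Receiver 2, Receiver 4 are mutually consistent (residuals ≈ 0); Receiver 3 is off by 56.2 km.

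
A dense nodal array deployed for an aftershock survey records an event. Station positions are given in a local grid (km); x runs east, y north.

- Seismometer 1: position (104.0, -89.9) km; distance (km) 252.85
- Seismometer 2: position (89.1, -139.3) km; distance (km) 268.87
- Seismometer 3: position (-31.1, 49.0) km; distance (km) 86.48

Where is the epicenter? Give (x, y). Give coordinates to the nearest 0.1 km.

Circle about each station: (x − 104.0)² + (y + 89.9)² = 252.85²; (x − 89.1)² + (y + 139.3)² = 268.87²; (x + 31.1)² + (y − 49.0)² = 86.48².
Subtracting the Seismometer 1 equation from the Seismometer 2 and Seismometer 3 equations removes the quadratic terms:
-29.8 x − 98.8 y = 87.34
-270.2 x + 277.8 y = 40924.53
Solving the 2×2 system: x ≈ -116.3, y ≈ 34.2 km.

x ≈ -116.3 km, y ≈ 34.2 km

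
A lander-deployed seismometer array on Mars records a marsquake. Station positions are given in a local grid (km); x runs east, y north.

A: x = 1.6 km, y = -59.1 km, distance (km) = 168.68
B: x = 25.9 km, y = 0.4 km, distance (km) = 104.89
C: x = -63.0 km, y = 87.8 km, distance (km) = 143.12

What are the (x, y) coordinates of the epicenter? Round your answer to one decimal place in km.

Circle about each station: (x − 1.6)² + (y + 59.1)² = 168.68²; (x − 25.9)² + (y − 0.4)² = 104.89²; (x + 63.0)² + (y − 87.8)² = 143.12².
Subtracting the A equation from the B and C equations removes the quadratic terms:
48.6 x + 119.0 y = 14626.63
-129.2 x + 293.8 y = 16152.08
Solving the 2×2 system: x ≈ 80.1, y ≈ 90.2 km.

80.1 km east, 90.2 km north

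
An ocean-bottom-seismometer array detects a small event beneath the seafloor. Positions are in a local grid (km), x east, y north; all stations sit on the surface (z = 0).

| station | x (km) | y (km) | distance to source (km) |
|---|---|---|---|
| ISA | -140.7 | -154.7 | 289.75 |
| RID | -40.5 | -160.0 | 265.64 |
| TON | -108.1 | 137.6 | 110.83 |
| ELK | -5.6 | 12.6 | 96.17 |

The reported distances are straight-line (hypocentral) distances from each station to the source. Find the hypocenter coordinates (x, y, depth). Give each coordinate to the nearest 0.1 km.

(-10.1, 101.3, 36.9)

Each station gives a sphere (x−x_i)² + (y−y_i)² + z² = d_i² (stations at z=0).
Subtracting the ISA sphere from RID and TON: z² cancels, leaving linear equations in x and y:
200.4 x − 10.6 y = -3097.88
65.2 x + 584.6 y = 58562.56
Solving: x ≈ -10.100, y ≈ 101.302 km (keep extra digits for the depth step; rounded: -10.1, 101.3).
Then from the ISA sphere: z² = 289.75² − (x + 140.7)² − (y + 154.7)² with x = -10.100, y = 101.302, so z ≈ 36.901 ≈ 36.9 km.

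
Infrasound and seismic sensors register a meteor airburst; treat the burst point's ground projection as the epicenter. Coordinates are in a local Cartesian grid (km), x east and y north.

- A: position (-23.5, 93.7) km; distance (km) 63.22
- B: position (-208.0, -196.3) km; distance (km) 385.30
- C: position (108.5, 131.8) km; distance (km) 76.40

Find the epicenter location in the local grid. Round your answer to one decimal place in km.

(39.5, 99.0)

Circle about each station: (x + 23.5)² + (y − 93.7)² = 63.22²; (x + 208.0)² + (y + 196.3)² = 385.30²; (x − 108.5)² + (y − 131.8)² = 76.40².
Subtracting the A equation from the B and C equations removes the quadratic terms:
-369.0 x − 580.0 y = -71993.57
264.0 x + 76.2 y = 17971.36
Solving the 2×2 system: x ≈ 39.5, y ≈ 99.0 km.
Check against A (with the unrounded x, y): √((x + 23.5)²+(y − 93.7)²) = 63.22 ≈ 63.22 km. ✓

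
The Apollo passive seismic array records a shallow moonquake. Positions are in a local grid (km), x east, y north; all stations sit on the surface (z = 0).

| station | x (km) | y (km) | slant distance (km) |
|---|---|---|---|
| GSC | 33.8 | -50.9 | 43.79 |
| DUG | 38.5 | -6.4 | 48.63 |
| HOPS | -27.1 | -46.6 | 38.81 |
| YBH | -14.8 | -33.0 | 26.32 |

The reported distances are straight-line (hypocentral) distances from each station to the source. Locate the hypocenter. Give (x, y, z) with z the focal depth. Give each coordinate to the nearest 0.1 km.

Each station gives a sphere (x−x_i)² + (y−y_i)² + z² = d_i² (stations at z=0).
Subtracting the GSC sphere from DUG and HOPS: z² cancels, leaving linear equations in x and y:
9.4 x + 89.0 y = -2657.35
-121.8 x + 8.6 y = -415.93
Solving: x ≈ 1.297, y ≈ -29.995 km (keep extra digits for the depth step; rounded: 1.3, -30.0).
Then from the GSC sphere: z² = 43.79² − (x − 33.8)² − (y + 50.9)² with x = 1.297, y = -29.995, so z ≈ 20.594 ≈ 20.6 km.
Check against YBH (with the unrounded solution): distance 26.31 ≈ 26.32 km. ✓

(1.3, -30.0, 20.6)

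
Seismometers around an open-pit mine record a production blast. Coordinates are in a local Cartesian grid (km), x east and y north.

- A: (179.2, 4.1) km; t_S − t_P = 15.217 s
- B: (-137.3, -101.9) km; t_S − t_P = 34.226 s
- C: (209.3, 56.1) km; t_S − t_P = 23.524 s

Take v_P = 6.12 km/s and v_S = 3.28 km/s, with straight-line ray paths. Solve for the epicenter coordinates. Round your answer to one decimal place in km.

x ≈ 102.7 km, y ≈ -71.5 km

Distance from S−P lag: d = Δt · v_P v_S / (v_P − v_S) = Δt · (6.12·3.28)/(6.12−3.28) ≈ 7.0682·Δt.
So d_A = 107.56, d_B = 241.92, d_C = 166.27 km.
Circle about each station: (x − 179.2)² + (y − 4.1)² = 107.56²; (x + 137.3)² + (y + 101.9)² = 241.92²; (x − 209.3)² + (y − 56.1)² = 166.27².
Subtracting pairs of circle equations eliminates x²+y² and gives linear equations (the radical axes):
-633.0 x − 212.0 y = -49850.68
60.2 x + 104.0 y = -1252.31
Solving the 2×2 system: x ≈ 102.7, y ≈ -71.5 km.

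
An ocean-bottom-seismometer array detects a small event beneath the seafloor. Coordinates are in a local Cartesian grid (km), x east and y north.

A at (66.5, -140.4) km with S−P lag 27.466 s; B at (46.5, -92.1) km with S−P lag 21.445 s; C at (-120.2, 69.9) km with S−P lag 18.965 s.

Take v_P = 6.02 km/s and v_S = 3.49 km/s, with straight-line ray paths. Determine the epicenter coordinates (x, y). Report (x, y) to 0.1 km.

Distance from S−P lag: d = Δt · v_P v_S / (v_P − v_S) = Δt · (6.02·3.49)/(6.02−3.49) ≈ 8.3043·Δt.
So d_A = 228.09, d_B = 178.09, d_C = 157.49 km.
Circle about each station: (x − 66.5)² + (y + 140.4)² = 228.09²; (x − 46.5)² + (y + 92.1)² = 178.09²; (x + 120.2)² + (y − 69.9)² = 157.49².
Subtracting the A equation from the B and C equations removes the quadratic terms:
-40.0 x + 96.6 y = 6819.25
-373.4 x + 420.6 y = 22421.59
Solving the 2×2 system: x ≈ 36.5, y ≈ 85.7 km.
Check against A (with the unrounded x, y): √((x − 66.5)²+(y + 140.4)²) = 228.08 ≈ 228.09 km. ✓

36.5 km east, 85.7 km north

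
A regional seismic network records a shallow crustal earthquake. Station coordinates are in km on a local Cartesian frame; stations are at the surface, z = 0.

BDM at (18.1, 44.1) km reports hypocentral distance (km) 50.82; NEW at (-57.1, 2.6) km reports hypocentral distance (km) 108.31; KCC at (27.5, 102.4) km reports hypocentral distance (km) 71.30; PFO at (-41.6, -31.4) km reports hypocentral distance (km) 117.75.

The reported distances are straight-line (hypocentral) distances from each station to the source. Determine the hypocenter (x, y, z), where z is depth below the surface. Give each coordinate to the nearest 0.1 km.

(25.9, 51.3, 49.7)

Each station gives a sphere (x−x_i)² + (y−y_i)² + z² = d_i² (stations at z=0).
Subtracting the BDM sphere from NEW and KCC: z² cancels, leaving linear equations in x and y:
-150.4 x − 83.0 y = -8153.63
18.8 x + 116.6 y = 6468.57
Solving: x ≈ 25.902, y ≈ 51.300 km (keep extra digits for the depth step; rounded: 25.9, 51.3).
Then from the BDM sphere: z² = 50.82² − (x − 18.1)² − (y − 44.1)² with x = 25.902, y = 51.300, so z ≈ 49.699 ≈ 49.7 km.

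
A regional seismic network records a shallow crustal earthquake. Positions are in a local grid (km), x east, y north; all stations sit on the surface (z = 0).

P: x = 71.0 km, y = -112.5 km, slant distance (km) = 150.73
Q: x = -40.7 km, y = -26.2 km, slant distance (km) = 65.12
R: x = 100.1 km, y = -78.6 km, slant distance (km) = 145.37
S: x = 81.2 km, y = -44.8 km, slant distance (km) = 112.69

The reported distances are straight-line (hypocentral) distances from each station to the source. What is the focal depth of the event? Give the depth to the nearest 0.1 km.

Each station gives a sphere (x−x_i)² + (y−y_i)² + z² = d_i² (stations at z=0).
Subtracting the P sphere from Q and R: z² cancels, leaving linear equations in x and y:
-223.4 x + 172.6 y = 3124.60
58.2 x + 67.8 y = 87.82
Solving: x ≈ -7.808, y ≈ 7.997 km (keep extra digits for the depth step; rounded: -7.8, 8.0).
Then from the P sphere: z² = 150.73² − (x − 71.0)² − (y + 112.5)² with x = -7.808, y = 7.997, so z ≈ 44.602 ≈ 44.6 km.

z ≈ 44.6 km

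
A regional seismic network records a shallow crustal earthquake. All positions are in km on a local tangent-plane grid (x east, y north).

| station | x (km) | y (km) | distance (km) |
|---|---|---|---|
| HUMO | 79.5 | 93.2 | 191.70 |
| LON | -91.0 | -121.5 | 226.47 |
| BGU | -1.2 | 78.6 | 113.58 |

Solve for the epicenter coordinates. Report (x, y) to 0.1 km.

Circle about each station: (x − 79.5)² + (y − 93.2)² = 191.70²; (x + 91.0)² + (y + 121.5)² = 226.47²; (x + 1.2)² + (y − 78.6)² = 113.58².
Subtracting the HUMO equation from the LON and BGU equations removes the quadratic terms:
-341.0 x − 429.4 y = -6503.01
-161.4 x − 29.2 y = 15021.38
Solving the 2×2 system: x ≈ -111.9, y ≈ 104.0 km.
Check against HUMO (with the unrounded x, y): √((x − 79.5)²+(y − 93.2)²) = 191.69 ≈ 191.70 km. ✓

x ≈ -111.9 km, y ≈ 104.0 km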